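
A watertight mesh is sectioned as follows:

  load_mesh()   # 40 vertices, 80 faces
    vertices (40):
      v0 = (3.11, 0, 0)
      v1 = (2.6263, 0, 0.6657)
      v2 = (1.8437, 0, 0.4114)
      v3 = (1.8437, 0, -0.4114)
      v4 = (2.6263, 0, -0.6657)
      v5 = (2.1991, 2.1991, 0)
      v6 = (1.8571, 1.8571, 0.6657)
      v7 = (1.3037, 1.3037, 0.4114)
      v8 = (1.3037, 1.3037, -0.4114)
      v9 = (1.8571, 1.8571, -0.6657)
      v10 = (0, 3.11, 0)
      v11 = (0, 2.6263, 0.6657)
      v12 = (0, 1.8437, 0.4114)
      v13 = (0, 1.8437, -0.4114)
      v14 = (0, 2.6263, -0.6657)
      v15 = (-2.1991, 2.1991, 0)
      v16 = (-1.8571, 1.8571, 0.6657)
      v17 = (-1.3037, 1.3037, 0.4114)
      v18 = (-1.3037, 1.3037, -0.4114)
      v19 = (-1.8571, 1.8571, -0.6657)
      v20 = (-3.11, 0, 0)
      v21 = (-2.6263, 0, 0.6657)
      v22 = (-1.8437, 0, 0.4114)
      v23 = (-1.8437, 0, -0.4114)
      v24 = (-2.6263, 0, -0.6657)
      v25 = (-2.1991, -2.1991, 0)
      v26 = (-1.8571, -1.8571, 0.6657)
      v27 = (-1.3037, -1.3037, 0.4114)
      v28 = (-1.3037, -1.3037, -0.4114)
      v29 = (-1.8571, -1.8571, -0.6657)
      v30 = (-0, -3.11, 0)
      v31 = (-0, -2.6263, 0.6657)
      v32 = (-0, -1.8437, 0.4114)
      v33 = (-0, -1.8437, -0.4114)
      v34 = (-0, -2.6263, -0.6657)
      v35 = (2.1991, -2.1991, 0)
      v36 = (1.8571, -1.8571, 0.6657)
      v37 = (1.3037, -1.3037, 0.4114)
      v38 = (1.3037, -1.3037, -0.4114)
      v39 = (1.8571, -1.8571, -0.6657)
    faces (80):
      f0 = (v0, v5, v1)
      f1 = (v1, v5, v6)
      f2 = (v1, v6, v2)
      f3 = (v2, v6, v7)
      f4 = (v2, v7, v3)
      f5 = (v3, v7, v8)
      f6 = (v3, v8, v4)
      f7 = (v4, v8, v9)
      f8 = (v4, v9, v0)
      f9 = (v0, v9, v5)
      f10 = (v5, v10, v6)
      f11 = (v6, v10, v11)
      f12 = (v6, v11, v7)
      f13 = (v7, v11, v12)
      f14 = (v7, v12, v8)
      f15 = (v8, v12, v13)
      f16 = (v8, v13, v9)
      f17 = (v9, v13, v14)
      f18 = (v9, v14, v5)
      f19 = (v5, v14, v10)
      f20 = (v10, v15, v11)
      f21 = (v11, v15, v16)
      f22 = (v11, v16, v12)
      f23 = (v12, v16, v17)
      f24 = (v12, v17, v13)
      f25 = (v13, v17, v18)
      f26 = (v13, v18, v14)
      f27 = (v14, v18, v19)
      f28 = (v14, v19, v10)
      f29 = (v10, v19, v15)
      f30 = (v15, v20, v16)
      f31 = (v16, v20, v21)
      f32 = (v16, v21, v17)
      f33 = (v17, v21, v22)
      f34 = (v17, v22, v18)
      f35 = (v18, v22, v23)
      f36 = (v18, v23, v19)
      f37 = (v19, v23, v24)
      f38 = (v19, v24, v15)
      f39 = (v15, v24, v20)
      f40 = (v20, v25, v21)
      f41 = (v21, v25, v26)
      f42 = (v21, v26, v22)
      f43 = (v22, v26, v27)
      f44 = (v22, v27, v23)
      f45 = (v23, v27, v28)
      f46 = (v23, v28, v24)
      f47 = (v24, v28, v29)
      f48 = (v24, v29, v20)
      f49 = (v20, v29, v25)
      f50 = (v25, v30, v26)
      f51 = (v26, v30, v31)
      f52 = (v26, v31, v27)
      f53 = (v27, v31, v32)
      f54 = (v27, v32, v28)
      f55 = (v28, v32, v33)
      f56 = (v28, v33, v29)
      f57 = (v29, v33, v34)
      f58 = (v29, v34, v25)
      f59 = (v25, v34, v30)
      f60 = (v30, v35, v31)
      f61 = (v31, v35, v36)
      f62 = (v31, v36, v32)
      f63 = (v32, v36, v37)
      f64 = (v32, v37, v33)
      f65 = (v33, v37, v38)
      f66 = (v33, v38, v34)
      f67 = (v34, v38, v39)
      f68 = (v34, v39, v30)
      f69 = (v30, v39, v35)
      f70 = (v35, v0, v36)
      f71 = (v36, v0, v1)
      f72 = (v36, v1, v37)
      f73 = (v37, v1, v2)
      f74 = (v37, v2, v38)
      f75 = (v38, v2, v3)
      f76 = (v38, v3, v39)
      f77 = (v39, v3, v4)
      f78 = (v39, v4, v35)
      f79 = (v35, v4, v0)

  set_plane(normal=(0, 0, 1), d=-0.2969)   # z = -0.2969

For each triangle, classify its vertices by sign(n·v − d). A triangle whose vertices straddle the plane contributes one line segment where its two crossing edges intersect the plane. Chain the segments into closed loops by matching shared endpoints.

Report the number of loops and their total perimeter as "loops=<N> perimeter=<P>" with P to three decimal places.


Straddling triangles (32 of 80):
  (v2,v7,v3) [++-] → (1.76855, 0.181422, -0.2969)–(1.8437, 0, -0.2969)  len=0.1964
  (v3,v7,v8) [-+-] → (1.76855, 0.181422, -0.2969)–(1.3037, 1.3037, -0.2969)  len=1.2147
  (v4,v9,v0) [--+] → (2.55121, 0.82826, -0.2969)–(2.89427, 0, -0.2969)  len=0.8965
  (v0,v9,v5) [+-+] → (2.55121, 0.82826, -0.2969)–(2.04657, 2.04657, -0.2969)  len=1.3187
  (v7,v12,v8) [++-] → (1.12228, 1.37885, -0.2969)–(1.3037, 1.3037, -0.2969)  len=0.1964
  (v8,v12,v13) [-+-] → (1.12228, 1.37885, -0.2969)–(0, 1.8437, -0.2969)  len=1.2147
  (v9,v14,v5) [--+] → (1.21831, 2.38963, -0.2969)–(2.04657, 2.04657, -0.2969)  len=0.8965
  (v5,v14,v10) [+-+] → (1.21831, 2.38963, -0.2969)–(0, 2.89427, -0.2969)  len=1.3187
  (v12,v17,v13) [++-] → (-0.181422, 1.76855, -0.2969)–(0, 1.8437, -0.2969)  len=0.1964
  (v13,v17,v18) [-+-] → (-0.181422, 1.76855, -0.2969)–(-1.3037, 1.3037, -0.2969)  len=1.2147
  (v14,v19,v10) [--+] → (-0.82826, 2.55121, -0.2969)–(0, 2.89427, -0.2969)  len=0.8965
  (v10,v19,v15) [+-+] → (-0.82826, 2.55121, -0.2969)–(-2.04657, 2.04657, -0.2969)  len=1.3187
  (v17,v22,v18) [++-] → (-1.37885, 1.12228, -0.2969)–(-1.3037, 1.3037, -0.2969)  len=0.1964
  (v18,v22,v23) [-+-] → (-1.37885, 1.12228, -0.2969)–(-1.8437, 0, -0.2969)  len=1.2147
  (v19,v24,v15) [--+] → (-2.38963, 1.21831, -0.2969)–(-2.04657, 2.04657, -0.2969)  len=0.8965
  (v15,v24,v20) [+-+] → (-2.38963, 1.21831, -0.2969)–(-2.89427, 0, -0.2969)  len=1.3187
  (v22,v27,v23) [++-] → (-1.76855, -0.181422, -0.2969)–(-1.8437, 0, -0.2969)  len=0.1964
  (v23,v27,v28) [-+-] → (-1.76855, -0.181422, -0.2969)–(-1.3037, -1.3037, -0.2969)  len=1.2147
  (v24,v29,v20) [--+] → (-2.55121, -0.82826, -0.2969)–(-2.89427, 0, -0.2969)  len=0.8965
  (v20,v29,v25) [+-+] → (-2.55121, -0.82826, -0.2969)–(-2.04657, -2.04657, -0.2969)  len=1.3187
  (v27,v32,v28) [++-] → (-1.12228, -1.37885, -0.2969)–(-1.3037, -1.3037, -0.2969)  len=0.1964
  (v28,v32,v33) [-+-] → (-1.12228, -1.37885, -0.2969)–(0, -1.8437, -0.2969)  len=1.2147
  (v29,v34,v25) [--+] → (-1.21831, -2.38963, -0.2969)–(-2.04657, -2.04657, -0.2969)  len=0.8965
  (v25,v34,v30) [+-+] → (-1.21831, -2.38963, -0.2969)–(0, -2.89427, -0.2969)  len=1.3187
  (v32,v37,v33) [++-] → (0.181422, -1.76855, -0.2969)–(0, -1.8437, -0.2969)  len=0.1964
  (v33,v37,v38) [-+-] → (0.181422, -1.76855, -0.2969)–(1.3037, -1.3037, -0.2969)  len=1.2147
  (v34,v39,v30) [--+] → (0.82826, -2.55121, -0.2969)–(0, -2.89427, -0.2969)  len=0.8965
  (v30,v39,v35) [+-+] → (0.82826, -2.55121, -0.2969)–(2.04657, -2.04657, -0.2969)  len=1.3187
  (v37,v2,v38) [++-] → (1.37885, -1.12228, -0.2969)–(1.3037, -1.3037, -0.2969)  len=0.1964
  (v38,v2,v3) [-+-] → (1.37885, -1.12228, -0.2969)–(1.8437, 0, -0.2969)  len=1.2147
  (v39,v4,v35) [--+] → (2.38963, -1.21831, -0.2969)–(2.04657, -2.04657, -0.2969)  len=0.8965
  (v35,v4,v0) [+-+] → (2.38963, -1.21831, -0.2969)–(2.89427, 0, -0.2969)  len=1.3187

Chained into 2 loop(s):
  loop 1: 16 segments, perimeter = 11.2889
  loop 2: 16 segments, perimeter = 17.7215
Total perimeter = 29.010

loops=2 perimeter=29.010


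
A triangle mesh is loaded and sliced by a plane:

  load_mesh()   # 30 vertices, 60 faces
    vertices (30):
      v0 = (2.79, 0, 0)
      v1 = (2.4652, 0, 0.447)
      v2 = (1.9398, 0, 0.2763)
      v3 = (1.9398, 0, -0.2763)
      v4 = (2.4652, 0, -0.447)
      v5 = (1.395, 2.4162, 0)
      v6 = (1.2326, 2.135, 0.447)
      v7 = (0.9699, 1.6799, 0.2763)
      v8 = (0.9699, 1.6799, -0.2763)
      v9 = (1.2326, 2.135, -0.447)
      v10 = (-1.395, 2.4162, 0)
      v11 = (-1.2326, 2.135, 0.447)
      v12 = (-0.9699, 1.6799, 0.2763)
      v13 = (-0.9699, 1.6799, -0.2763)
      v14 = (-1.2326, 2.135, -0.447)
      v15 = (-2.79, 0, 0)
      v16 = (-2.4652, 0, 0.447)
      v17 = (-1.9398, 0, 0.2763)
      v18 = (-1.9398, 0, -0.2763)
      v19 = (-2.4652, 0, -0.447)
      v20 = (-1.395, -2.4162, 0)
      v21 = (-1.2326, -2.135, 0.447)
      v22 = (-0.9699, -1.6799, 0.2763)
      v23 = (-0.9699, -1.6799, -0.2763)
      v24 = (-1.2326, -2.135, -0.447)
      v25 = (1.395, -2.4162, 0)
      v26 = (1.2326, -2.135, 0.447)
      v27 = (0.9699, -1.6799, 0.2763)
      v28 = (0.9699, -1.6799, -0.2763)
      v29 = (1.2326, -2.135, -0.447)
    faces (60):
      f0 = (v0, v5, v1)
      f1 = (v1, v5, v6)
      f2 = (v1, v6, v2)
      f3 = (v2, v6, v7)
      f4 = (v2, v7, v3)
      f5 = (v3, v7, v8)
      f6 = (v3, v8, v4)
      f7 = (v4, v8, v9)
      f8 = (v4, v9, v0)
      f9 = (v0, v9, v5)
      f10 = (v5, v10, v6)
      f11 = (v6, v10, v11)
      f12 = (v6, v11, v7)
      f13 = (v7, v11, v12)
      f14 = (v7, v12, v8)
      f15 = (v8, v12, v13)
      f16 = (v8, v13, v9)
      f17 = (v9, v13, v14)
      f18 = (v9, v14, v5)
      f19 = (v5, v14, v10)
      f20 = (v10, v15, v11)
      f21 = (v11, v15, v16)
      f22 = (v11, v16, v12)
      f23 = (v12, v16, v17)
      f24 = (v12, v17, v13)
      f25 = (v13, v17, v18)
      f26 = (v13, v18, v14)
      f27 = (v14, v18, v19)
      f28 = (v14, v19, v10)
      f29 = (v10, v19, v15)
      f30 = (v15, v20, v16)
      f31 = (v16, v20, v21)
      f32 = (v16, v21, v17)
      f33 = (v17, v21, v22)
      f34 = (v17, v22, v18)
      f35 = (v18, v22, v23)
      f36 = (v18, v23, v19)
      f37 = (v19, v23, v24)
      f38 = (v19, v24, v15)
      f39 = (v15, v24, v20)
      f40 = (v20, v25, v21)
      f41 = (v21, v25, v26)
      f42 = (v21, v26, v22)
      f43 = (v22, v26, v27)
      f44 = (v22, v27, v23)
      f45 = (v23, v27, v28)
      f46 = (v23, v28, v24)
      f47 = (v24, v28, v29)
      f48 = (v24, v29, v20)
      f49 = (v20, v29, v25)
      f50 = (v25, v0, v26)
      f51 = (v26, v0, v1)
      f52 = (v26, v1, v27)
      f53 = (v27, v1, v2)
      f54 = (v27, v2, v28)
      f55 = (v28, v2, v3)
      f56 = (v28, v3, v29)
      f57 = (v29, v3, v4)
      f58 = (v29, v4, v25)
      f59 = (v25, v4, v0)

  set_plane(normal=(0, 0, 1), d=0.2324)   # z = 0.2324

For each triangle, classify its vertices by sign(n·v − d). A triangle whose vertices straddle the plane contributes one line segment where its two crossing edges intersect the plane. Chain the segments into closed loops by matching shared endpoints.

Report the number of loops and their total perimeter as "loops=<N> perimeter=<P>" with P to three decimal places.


Straddling triangles (24 of 60):
  (v0,v5,v1) [--+] → (1.95141, 1.15999, 0.2324)–(2.62113, 0, 0.2324)  len=1.3394
  (v1,v5,v6) [+-+] → (1.95141, 1.15999, 0.2324)–(1.31057, 2.27, 0.2324)  len=1.2817
  (v2,v7,v3) [++-] → (1.04695, 1.54644, 0.2324)–(1.9398, 0, 0.2324)  len=1.7857
  (v3,v7,v8) [-+-] → (1.04695, 1.54644, 0.2324)–(0.9699, 1.6799, 0.2324)  len=0.1541
  (v5,v10,v6) [--+] → (-0.0288831, 2.27, 0.2324)–(1.31057, 2.27, 0.2324)  len=1.3394
  (v6,v10,v11) [+-+] → (-0.0288831, 2.27, 0.2324)–(-1.31057, 2.27, 0.2324)  len=1.2817
  (v7,v12,v8) [++-] → (-0.815797, 1.6799, 0.2324)–(0.9699, 1.6799, 0.2324)  len=1.7857
  (v8,v12,v13) [-+-] → (-0.815797, 1.6799, 0.2324)–(-0.9699, 1.6799, 0.2324)  len=0.1541
  (v10,v15,v11) [--+] → (-1.98029, 1.11001, 0.2324)–(-1.31057, 2.27, 0.2324)  len=1.3394
  (v11,v15,v16) [+-+] → (-1.98029, 1.11001, 0.2324)–(-2.62113, 0, 0.2324)  len=1.2817
  (v12,v17,v13) [++-] → (-1.86275, 0.133456, 0.2324)–(-0.9699, 1.6799, 0.2324)  len=1.7857
  (v13,v17,v18) [-+-] → (-1.86275, 0.133456, 0.2324)–(-1.9398, 0, 0.2324)  len=0.1541
  (v15,v20,v16) [--+] → (-1.95141, -1.15999, 0.2324)–(-2.62113, 0, 0.2324)  len=1.3394
  (v16,v20,v21) [+-+] → (-1.95141, -1.15999, 0.2324)–(-1.31057, -2.27, 0.2324)  len=1.2817
  (v17,v22,v18) [++-] → (-1.04695, -1.54644, 0.2324)–(-1.9398, 0, 0.2324)  len=1.7857
  (v18,v22,v23) [-+-] → (-1.04695, -1.54644, 0.2324)–(-0.9699, -1.6799, 0.2324)  len=0.1541
  (v20,v25,v21) [--+] → (0.0288831, -2.27, 0.2324)–(-1.31057, -2.27, 0.2324)  len=1.3394
  (v21,v25,v26) [+-+] → (0.0288831, -2.27, 0.2324)–(1.31057, -2.27, 0.2324)  len=1.2817
  (v22,v27,v23) [++-] → (0.815797, -1.6799, 0.2324)–(-0.9699, -1.6799, 0.2324)  len=1.7857
  (v23,v27,v28) [-+-] → (0.815797, -1.6799, 0.2324)–(0.9699, -1.6799, 0.2324)  len=0.1541
  (v25,v0,v26) [--+] → (1.98029, -1.11001, 0.2324)–(1.31057, -2.27, 0.2324)  len=1.3394
  (v26,v0,v1) [+-+] → (1.98029, -1.11001, 0.2324)–(2.62113, 0, 0.2324)  len=1.2817
  (v27,v2,v28) [++-] → (1.86275, -0.133456, 0.2324)–(0.9699, -1.6799, 0.2324)  len=1.7857
  (v28,v2,v3) [-+-] → (1.86275, -0.133456, 0.2324)–(1.9398, 0, 0.2324)  len=0.1541

Chained into 2 loop(s):
  loop 1: 12 segments, perimeter = 15.7269
  loop 2: 12 segments, perimeter = 11.6387
Total perimeter = 27.366

loops=2 perimeter=27.366


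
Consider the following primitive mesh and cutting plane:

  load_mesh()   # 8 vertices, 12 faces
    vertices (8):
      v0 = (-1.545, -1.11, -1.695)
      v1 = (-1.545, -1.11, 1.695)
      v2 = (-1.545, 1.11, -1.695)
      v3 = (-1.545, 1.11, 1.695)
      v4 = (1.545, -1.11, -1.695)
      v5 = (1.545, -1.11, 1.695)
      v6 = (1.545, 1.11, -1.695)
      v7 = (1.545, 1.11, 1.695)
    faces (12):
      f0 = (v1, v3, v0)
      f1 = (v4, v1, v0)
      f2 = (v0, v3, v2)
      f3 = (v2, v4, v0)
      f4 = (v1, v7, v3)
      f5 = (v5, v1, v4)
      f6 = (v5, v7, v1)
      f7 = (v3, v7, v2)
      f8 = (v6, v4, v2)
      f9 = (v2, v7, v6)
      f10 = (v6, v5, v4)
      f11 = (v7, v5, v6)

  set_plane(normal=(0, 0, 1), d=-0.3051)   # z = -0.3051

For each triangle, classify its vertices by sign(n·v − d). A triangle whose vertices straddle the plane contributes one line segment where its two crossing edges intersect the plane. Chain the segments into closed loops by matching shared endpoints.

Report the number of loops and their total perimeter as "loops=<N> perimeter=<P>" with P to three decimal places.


Straddling triangles (8 of 12):
  (v1,v3,v0) [++-] → (-1.545, -0.1998, -0.3051)–(-1.545, -1.11, -0.3051)  len=0.9102
  (v4,v1,v0) [-+-] → (0.2781, -1.11, -0.3051)–(-1.545, -1.11, -0.3051)  len=1.8231
  (v0,v3,v2) [-+-] → (-1.545, -0.1998, -0.3051)–(-1.545, 1.11, -0.3051)  len=1.3098
  (v5,v1,v4) [++-] → (0.2781, -1.11, -0.3051)–(1.545, -1.11, -0.3051)  len=1.2669
  (v3,v7,v2) [++-] → (-0.2781, 1.11, -0.3051)–(-1.545, 1.11, -0.3051)  len=1.2669
  (v2,v7,v6) [-+-] → (-0.2781, 1.11, -0.3051)–(1.545, 1.11, -0.3051)  len=1.8231
  (v6,v5,v4) [-+-] → (1.545, 0.1998, -0.3051)–(1.545, -1.11, -0.3051)  len=1.3098
  (v7,v5,v6) [++-] → (1.545, 0.1998, -0.3051)–(1.545, 1.11, -0.3051)  len=0.9102

Chained into 1 loop(s):
  loop 1: 8 segments, perimeter = 10.6200
Total perimeter = 10.620

loops=1 perimeter=10.620


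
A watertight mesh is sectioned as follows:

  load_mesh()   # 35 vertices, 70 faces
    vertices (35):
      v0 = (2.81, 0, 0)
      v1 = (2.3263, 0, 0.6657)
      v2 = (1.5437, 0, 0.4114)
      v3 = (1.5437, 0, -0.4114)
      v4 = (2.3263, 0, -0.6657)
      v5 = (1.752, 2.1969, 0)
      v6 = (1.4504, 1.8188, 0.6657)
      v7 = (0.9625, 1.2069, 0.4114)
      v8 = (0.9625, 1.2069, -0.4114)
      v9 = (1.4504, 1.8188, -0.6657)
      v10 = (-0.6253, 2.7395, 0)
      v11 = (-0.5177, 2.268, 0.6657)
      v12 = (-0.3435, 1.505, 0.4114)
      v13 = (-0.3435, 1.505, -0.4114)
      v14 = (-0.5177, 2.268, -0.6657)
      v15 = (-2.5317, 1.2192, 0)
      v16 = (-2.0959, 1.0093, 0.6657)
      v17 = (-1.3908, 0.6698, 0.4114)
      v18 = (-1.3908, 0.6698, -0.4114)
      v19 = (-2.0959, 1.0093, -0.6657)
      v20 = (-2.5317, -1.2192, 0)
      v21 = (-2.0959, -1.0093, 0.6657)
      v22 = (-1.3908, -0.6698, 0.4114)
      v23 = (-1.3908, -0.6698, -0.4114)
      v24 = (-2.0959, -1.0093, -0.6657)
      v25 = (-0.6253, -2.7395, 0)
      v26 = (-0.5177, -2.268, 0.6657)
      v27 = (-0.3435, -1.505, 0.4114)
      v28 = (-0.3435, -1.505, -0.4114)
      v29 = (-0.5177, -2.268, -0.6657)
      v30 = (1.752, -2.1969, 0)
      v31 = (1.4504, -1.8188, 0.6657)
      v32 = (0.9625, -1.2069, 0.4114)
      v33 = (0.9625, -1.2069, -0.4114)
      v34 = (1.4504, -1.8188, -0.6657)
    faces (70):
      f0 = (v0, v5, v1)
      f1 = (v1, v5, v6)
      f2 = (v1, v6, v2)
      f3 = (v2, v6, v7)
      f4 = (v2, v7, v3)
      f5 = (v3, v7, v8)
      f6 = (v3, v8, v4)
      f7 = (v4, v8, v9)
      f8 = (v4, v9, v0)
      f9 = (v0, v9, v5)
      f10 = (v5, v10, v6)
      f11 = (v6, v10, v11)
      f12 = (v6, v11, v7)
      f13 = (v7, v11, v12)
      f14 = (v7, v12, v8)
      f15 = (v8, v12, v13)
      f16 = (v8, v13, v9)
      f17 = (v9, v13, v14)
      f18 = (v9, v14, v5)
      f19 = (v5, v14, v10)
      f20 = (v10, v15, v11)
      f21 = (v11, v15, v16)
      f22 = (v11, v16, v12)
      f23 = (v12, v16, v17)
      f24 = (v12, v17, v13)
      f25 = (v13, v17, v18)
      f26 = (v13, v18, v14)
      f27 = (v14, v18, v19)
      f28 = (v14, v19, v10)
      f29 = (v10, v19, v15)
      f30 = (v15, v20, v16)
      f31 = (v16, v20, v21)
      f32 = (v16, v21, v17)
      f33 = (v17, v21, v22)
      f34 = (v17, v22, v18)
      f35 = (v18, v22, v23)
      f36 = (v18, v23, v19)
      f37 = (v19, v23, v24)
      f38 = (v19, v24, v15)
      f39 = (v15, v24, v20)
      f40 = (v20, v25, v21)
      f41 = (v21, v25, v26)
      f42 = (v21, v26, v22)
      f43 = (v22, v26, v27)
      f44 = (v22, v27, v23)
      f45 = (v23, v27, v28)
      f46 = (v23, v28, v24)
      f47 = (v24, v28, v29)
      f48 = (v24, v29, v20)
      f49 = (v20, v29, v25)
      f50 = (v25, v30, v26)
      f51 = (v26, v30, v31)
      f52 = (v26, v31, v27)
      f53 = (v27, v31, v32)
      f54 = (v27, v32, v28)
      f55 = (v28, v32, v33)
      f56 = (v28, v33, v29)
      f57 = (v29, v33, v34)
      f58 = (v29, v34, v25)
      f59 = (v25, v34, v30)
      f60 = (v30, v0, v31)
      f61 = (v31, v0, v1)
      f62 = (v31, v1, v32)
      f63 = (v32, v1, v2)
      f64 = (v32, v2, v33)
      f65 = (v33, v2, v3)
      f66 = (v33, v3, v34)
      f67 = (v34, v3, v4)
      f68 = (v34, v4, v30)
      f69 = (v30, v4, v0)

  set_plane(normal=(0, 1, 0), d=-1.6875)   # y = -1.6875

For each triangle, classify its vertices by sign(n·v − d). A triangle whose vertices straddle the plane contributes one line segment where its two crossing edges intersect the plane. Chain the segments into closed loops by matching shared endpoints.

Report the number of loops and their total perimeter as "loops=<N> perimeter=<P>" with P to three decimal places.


loops=1 perimeter=9.166

Straddling triangles (18 of 70):
  (v20,v25,v21) [+-+] → (-1.94447, -1.6875, 0)–(-1.51946, -1.6875, 0.40476)  len=0.5869
  (v21,v25,v26) [+--] → (-1.51946, -1.6875, 0.40476)–(-1.24555, -1.6875, 0.6657)  len=0.3783
  (v21,v26,v22) [+-+] → (-1.24555, -1.6875, 0.6657)–(-0.834828, -1.6875, 0.573333)  len=0.4210
  (v22,v26,v27) [+-+] → (-0.834828, -1.6875, 0.573333)–(-0.385166, -1.6875, 0.472225)  len=0.4609
  (v24,v28,v29) [++-] → (-0.385166, -1.6875, -0.472225)–(-1.24555, -1.6875, -0.6657)  len=0.8819
  (v24,v29,v20) [+-+] → (-1.24555, -1.6875, -0.6657)–(-1.63243, -1.6875, -0.297242)  len=0.5343
  (v20,v29,v25) [+--] → (-1.63243, -1.6875, -0.297242)–(-1.94447, -1.6875, 0)  len=0.4310
  (v26,v31,v27) [--+] → (0.699797, -1.6875, 0.559296)–(-0.385166, -1.6875, 0.472225)  len=1.0885
  (v27,v31,v32) [+-+] → (0.699797, -1.6875, 0.559296)–(1.34571, -1.6875, 0.611133)  len=0.6480
  (v28,v33,v29) [++-] → (0.292079, -1.6875, -0.526579)–(-0.385166, -1.6875, -0.472225)  len=0.6794
  (v29,v33,v34) [-+-] → (0.292079, -1.6875, -0.526579)–(1.34571, -1.6875, -0.611133)  len=1.0570
  (v30,v0,v31) [-+-] → (1.99732, -1.6875, 0)–(1.54855, -1.6875, 0.617643)  len=0.7635
  (v31,v0,v1) [-++] → (1.54855, -1.6875, 0.617643)–(1.51363, -1.6875, 0.6657)  len=0.0594
  (v31,v1,v32) [-++] → (1.51363, -1.6875, 0.6657)–(1.34571, -1.6875, 0.611133)  len=0.1766
  (v33,v3,v34) [++-] → (1.45714, -1.6875, -0.647342)–(1.34571, -1.6875, -0.611133)  len=0.1172
  (v34,v3,v4) [-++] → (1.45714, -1.6875, -0.647342)–(1.51363, -1.6875, -0.6657)  len=0.0594
  (v34,v4,v30) [-+-] → (1.51363, -1.6875, -0.6657)–(1.88516, -1.6875, -0.154357)  len=0.6321
  (v30,v4,v0) [-++] → (1.88516, -1.6875, -0.154357)–(1.99732, -1.6875, 0)  len=0.1908

Chained into 1 loop(s):
  loop 1: 18 segments, perimeter = 9.1659
Total perimeter = 9.166


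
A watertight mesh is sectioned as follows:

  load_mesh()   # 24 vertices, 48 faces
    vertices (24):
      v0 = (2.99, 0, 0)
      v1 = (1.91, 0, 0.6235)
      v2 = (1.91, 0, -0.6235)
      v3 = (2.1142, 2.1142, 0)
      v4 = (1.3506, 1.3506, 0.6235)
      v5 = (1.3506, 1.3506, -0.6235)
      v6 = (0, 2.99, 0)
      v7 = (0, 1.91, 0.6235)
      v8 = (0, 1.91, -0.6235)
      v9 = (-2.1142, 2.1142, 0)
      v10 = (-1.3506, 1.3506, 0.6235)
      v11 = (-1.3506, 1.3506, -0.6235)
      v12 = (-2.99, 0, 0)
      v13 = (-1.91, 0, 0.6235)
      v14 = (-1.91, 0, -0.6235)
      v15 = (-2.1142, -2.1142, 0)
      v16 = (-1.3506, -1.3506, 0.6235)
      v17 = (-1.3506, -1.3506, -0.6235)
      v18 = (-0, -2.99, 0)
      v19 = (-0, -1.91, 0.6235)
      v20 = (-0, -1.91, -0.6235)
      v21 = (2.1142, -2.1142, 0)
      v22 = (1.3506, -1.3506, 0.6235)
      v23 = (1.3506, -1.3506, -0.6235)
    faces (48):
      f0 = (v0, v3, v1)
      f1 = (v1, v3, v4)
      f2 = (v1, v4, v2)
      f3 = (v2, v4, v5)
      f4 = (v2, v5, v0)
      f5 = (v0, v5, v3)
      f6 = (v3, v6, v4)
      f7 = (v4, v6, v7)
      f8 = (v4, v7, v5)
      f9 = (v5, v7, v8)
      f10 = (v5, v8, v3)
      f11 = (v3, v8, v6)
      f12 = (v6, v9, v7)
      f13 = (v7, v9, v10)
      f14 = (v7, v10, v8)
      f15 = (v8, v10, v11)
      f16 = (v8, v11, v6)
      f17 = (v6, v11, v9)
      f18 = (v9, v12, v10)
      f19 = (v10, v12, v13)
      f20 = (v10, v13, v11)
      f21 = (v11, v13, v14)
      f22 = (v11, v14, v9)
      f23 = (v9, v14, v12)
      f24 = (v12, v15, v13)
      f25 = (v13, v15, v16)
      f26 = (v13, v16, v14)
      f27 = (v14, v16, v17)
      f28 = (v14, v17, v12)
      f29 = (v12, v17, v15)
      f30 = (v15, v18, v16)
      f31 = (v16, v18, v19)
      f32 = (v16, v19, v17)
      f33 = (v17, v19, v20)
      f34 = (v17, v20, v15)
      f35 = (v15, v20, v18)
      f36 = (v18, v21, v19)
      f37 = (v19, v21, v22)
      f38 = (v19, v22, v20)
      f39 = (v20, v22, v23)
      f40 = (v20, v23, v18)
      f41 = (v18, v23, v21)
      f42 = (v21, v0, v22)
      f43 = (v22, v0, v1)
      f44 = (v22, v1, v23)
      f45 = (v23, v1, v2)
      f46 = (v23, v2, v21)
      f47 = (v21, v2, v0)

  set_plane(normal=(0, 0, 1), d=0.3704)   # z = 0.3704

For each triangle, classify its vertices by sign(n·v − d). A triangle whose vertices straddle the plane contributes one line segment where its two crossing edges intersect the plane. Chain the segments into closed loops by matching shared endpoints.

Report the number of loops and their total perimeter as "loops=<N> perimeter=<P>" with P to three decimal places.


loops=2 perimeter=26.074

Straddling triangles (32 of 48):
  (v0,v3,v1) [--+] → (1.99289, 0.858226, 0.3704)–(2.34841, 0, 0.3704)  len=0.9289
  (v1,v3,v4) [+-+] → (1.99289, 0.858226, 0.3704)–(1.66057, 1.66057, 0.3704)  len=0.8684
  (v1,v4,v2) [++-] → (1.46414, 1.07647, 0.3704)–(1.91, 0, 0.3704)  len=1.1652
  (v2,v4,v5) [-+-] → (1.46414, 1.07647, 0.3704)–(1.3506, 1.3506, 0.3704)  len=0.2967
  (v3,v6,v4) [--+] → (0.802345, 2.01609, 0.3704)–(1.66057, 1.66057, 0.3704)  len=0.9289
  (v4,v6,v7) [+-+] → (0.802345, 2.01609, 0.3704)–(0, 2.34841, 0.3704)  len=0.8684
  (v4,v7,v5) [++-] → (0.274127, 1.79646, 0.3704)–(1.3506, 1.3506, 0.3704)  len=1.1652
  (v5,v7,v8) [-+-] → (0.274127, 1.79646, 0.3704)–(0, 1.91, 0.3704)  len=0.2967
  (v6,v9,v7) [--+] → (-0.858226, 1.99289, 0.3704)–(0, 2.34841, 0.3704)  len=0.9289
  (v7,v9,v10) [+-+] → (-0.858226, 1.99289, 0.3704)–(-1.66057, 1.66057, 0.3704)  len=0.8684
  (v7,v10,v8) [++-] → (-1.07647, 1.46414, 0.3704)–(0, 1.91, 0.3704)  len=1.1652
  (v8,v10,v11) [-+-] → (-1.07647, 1.46414, 0.3704)–(-1.3506, 1.3506, 0.3704)  len=0.2967
  (v9,v12,v10) [--+] → (-2.01609, 0.802345, 0.3704)–(-1.66057, 1.66057, 0.3704)  len=0.9289
  (v10,v12,v13) [+-+] → (-2.01609, 0.802345, 0.3704)–(-2.34841, 0, 0.3704)  len=0.8684
  (v10,v13,v11) [++-] → (-1.79646, 0.274127, 0.3704)–(-1.3506, 1.3506, 0.3704)  len=1.1652
  (v11,v13,v14) [-+-] → (-1.79646, 0.274127, 0.3704)–(-1.91, 0, 0.3704)  len=0.2967
  (v12,v15,v13) [--+] → (-1.99289, -0.858226, 0.3704)–(-2.34841, 0, 0.3704)  len=0.9289
  (v13,v15,v16) [+-+] → (-1.99289, -0.858226, 0.3704)–(-1.66057, -1.66057, 0.3704)  len=0.8684
  (v13,v16,v14) [++-] → (-1.46414, -1.07647, 0.3704)–(-1.91, 0, 0.3704)  len=1.1652
  (v14,v16,v17) [-+-] → (-1.46414, -1.07647, 0.3704)–(-1.3506, -1.3506, 0.3704)  len=0.2967
  (v15,v18,v16) [--+] → (-0.802345, -2.01609, 0.3704)–(-1.66057, -1.66057, 0.3704)  len=0.9289
  (v16,v18,v19) [+-+] → (-0.802345, -2.01609, 0.3704)–(0, -2.34841, 0.3704)  len=0.8684
  (v16,v19,v17) [++-] → (-0.274127, -1.79646, 0.3704)–(-1.3506, -1.3506, 0.3704)  len=1.1652
  (v17,v19,v20) [-+-] → (-0.274127, -1.79646, 0.3704)–(0, -1.91, 0.3704)  len=0.2967
  (v18,v21,v19) [--+] → (0.858226, -1.99289, 0.3704)–(0, -2.34841, 0.3704)  len=0.9289
  (v19,v21,v22) [+-+] → (0.858226, -1.99289, 0.3704)–(1.66057, -1.66057, 0.3704)  len=0.8684
  (v19,v22,v20) [++-] → (1.07647, -1.46414, 0.3704)–(0, -1.91, 0.3704)  len=1.1652
  (v20,v22,v23) [-+-] → (1.07647, -1.46414, 0.3704)–(1.3506, -1.3506, 0.3704)  len=0.2967
  (v21,v0,v22) [--+] → (2.01609, -0.802345, 0.3704)–(1.66057, -1.66057, 0.3704)  len=0.9289
  (v22,v0,v1) [+-+] → (2.01609, -0.802345, 0.3704)–(2.34841, 0, 0.3704)  len=0.8684
  (v22,v1,v23) [++-] → (1.79646, -0.274127, 0.3704)–(1.3506, -1.3506, 0.3704)  len=1.1652
  (v23,v1,v2) [-+-] → (1.79646, -0.274127, 0.3704)–(1.91, 0, 0.3704)  len=0.2967

Chained into 2 loop(s):
  loop 1: 16 segments, perimeter = 14.3791
  loop 2: 16 segments, perimeter = 11.6949
Total perimeter = 26.074


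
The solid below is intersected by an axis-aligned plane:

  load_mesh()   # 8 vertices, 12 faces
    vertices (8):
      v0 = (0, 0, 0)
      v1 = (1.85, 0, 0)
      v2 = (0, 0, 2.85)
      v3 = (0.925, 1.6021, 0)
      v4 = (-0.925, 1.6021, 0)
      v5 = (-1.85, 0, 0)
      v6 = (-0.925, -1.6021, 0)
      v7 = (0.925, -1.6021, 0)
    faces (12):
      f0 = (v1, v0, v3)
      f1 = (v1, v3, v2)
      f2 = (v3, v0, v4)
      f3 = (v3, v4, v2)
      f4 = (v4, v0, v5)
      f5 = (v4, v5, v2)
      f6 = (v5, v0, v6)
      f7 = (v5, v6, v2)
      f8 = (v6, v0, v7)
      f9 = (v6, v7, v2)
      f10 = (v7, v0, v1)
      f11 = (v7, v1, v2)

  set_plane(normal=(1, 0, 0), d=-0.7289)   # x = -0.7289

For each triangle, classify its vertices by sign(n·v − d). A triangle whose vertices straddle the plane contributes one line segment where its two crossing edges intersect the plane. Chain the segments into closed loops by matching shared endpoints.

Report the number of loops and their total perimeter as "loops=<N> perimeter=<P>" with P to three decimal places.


Straddling triangles (8 of 12):
  (v3,v0,v4) [++-] → (-0.7289, 1.26245, 0)–(-0.7289, 1.6021, 0)  len=0.3396
  (v3,v4,v2) [+-+] → (-0.7289, 1.6021, 0)–(-0.7289, 1.26245, 0.6042)  len=0.6931
  (v4,v0,v5) [-+-] → (-0.7289, 1.26245, 0)–(-0.7289, 0, 0)  len=1.2625
  (v4,v5,v2) [--+] → (-0.7289, 0, 1.7271)–(-0.7289, 1.26245, 0.6042)  len=1.6896
  (v5,v0,v6) [-+-] → (-0.7289, 0, 0)–(-0.7289, -1.26245, 0)  len=1.2625
  (v5,v6,v2) [--+] → (-0.7289, -1.26245, 0.6042)–(-0.7289, 0, 1.7271)  len=1.6896
  (v6,v0,v7) [-++] → (-0.7289, -1.26245, 0)–(-0.7289, -1.6021, 0)  len=0.3396
  (v6,v7,v2) [-++] → (-0.7289, -1.6021, 0)–(-0.7289, -1.26245, 0.6042)  len=0.6931

Chained into 1 loop(s):
  loop 1: 8 segments, perimeter = 7.9696
Total perimeter = 7.970

loops=1 perimeter=7.970


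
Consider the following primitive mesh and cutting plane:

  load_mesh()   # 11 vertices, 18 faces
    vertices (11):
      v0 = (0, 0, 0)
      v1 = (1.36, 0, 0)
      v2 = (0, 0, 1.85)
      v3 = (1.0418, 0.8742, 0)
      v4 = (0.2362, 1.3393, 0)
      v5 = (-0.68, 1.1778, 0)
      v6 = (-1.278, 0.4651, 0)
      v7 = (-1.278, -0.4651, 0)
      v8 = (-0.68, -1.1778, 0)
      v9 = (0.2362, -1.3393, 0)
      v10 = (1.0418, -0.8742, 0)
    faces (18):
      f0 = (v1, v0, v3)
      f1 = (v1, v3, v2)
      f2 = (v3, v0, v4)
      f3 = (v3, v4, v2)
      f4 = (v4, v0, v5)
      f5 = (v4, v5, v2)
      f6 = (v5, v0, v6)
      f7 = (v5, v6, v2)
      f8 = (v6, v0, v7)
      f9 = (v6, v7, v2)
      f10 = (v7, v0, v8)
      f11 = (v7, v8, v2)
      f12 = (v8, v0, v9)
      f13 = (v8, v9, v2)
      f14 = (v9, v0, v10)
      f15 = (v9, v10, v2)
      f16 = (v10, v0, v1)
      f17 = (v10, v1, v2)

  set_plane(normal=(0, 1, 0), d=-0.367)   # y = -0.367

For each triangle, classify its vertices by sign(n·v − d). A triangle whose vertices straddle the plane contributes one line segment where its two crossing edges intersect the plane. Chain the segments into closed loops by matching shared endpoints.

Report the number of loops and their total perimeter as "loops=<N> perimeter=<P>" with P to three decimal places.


Straddling triangles (10 of 18):
  (v6,v0,v7) [++-] → (-1.00844, -0.367, 0)–(-1.278, -0.367, 0)  len=0.2696
  (v6,v7,v2) [+-+] → (-1.278, -0.367, 0)–(-1.00844, -0.367, 0.390206)  len=0.4743
  (v7,v0,v8) [-+-] → (-1.00844, -0.367, 0)–(-0.211887, -0.367, 0)  len=0.7966
  (v7,v8,v2) [--+] → (-0.211887, -0.367, 1.27354)–(-1.00844, -0.367, 0.390206)  len=1.1894
  (v8,v0,v9) [-+-] → (-0.211887, -0.367, 0)–(0.0647244, -0.367, 0)  len=0.2766
  (v8,v9,v2) [--+] → (0.0647244, -0.367, 1.34306)–(-0.211887, -0.367, 1.27354)  len=0.2852
  (v9,v0,v10) [-+-] → (0.0647244, -0.367, 0)–(0.437361, -0.367, 0)  len=0.3726
  (v9,v10,v2) [--+] → (0.437361, -0.367, 1.07335)–(0.0647244, -0.367, 1.34306)  len=0.4600
  (v10,v0,v1) [-++] → (0.437361, -0.367, 0)–(1.22642, -0.367, 0)  len=0.7891
  (v10,v1,v2) [-++] → (1.22642, -0.367, 0)–(0.437361, -0.367, 1.07335)  len=1.3322

Chained into 1 loop(s):
  loop 1: 10 segments, perimeter = 6.2455
Total perimeter = 6.246

loops=1 perimeter=6.246


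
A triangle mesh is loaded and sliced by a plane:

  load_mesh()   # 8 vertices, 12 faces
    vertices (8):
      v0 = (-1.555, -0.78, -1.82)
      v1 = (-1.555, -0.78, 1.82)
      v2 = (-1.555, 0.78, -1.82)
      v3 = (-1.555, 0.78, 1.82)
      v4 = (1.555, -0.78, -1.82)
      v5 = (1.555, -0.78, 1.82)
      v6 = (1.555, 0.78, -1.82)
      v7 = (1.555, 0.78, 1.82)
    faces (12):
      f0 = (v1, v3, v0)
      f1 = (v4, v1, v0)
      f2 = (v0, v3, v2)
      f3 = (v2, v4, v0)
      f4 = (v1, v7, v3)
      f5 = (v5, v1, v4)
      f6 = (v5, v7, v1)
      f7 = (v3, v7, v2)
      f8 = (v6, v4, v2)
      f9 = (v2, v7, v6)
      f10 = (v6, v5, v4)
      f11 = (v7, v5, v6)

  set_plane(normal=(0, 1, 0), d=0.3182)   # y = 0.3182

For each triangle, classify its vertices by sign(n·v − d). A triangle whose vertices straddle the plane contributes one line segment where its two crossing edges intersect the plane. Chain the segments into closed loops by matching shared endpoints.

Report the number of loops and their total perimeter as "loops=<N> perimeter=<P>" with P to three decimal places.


loops=1 perimeter=13.500

Straddling triangles (8 of 12):
  (v1,v3,v0) [-+-] → (-1.555, 0.3182, 1.82)–(-1.555, 0.3182, 0.742467)  len=1.0775
  (v0,v3,v2) [-++] → (-1.555, 0.3182, 0.742467)–(-1.555, 0.3182, -1.82)  len=2.5625
  (v2,v4,v0) [+--] → (-0.63436, 0.3182, -1.82)–(-1.555, 0.3182, -1.82)  len=0.9206
  (v1,v7,v3) [-++] → (0.63436, 0.3182, 1.82)–(-1.555, 0.3182, 1.82)  len=2.1894
  (v5,v7,v1) [-+-] → (1.555, 0.3182, 1.82)–(0.63436, 0.3182, 1.82)  len=0.9206
  (v6,v4,v2) [+-+] → (1.555, 0.3182, -1.82)–(-0.63436, 0.3182, -1.82)  len=2.1894
  (v6,v5,v4) [+--] → (1.555, 0.3182, -0.742467)–(1.555, 0.3182, -1.82)  len=1.0775
  (v7,v5,v6) [+-+] → (1.555, 0.3182, 1.82)–(1.555, 0.3182, -0.742467)  len=2.5625

Chained into 1 loop(s):
  loop 1: 8 segments, perimeter = 13.5000
Total perimeter = 13.500


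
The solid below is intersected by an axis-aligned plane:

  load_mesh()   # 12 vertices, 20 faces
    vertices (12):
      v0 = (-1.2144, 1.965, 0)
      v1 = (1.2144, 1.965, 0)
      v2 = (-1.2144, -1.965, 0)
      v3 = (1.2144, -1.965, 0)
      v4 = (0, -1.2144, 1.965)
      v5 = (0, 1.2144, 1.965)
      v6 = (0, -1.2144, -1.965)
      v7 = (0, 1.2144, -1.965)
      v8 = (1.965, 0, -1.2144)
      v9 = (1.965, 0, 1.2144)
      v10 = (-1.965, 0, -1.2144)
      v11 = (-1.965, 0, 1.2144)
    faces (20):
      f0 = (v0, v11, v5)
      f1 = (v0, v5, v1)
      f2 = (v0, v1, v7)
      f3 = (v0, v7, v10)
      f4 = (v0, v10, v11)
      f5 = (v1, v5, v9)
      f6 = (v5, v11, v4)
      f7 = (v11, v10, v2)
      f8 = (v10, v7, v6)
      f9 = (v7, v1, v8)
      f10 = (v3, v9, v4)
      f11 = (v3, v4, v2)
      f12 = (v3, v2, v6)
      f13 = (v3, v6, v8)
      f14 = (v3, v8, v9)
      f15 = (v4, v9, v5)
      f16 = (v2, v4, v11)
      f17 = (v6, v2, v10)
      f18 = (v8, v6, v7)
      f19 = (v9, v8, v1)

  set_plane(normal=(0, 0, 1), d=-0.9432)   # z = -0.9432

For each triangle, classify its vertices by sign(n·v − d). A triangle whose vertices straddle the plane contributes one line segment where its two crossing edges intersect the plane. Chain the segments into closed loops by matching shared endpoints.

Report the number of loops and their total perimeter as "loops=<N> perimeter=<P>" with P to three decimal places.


loops=1 perimeter=11.000

Straddling triangles (10 of 20):
  (v0,v1,v7) [++-] → (0.631488, 1.60471, -0.9432)–(-0.631488, 1.60471, -0.9432)  len=1.2630
  (v0,v7,v10) [+--] → (-0.631488, 1.60471, -0.9432)–(-1.79738, 0.438824, -0.9432)  len=1.6488
  (v0,v10,v11) [+-+] → (-1.79738, 0.438824, -0.9432)–(-1.965, 0, -0.9432)  len=0.4697
  (v11,v10,v2) [+-+] → (-1.965, 0, -0.9432)–(-1.79738, -0.438824, -0.9432)  len=0.4697
  (v7,v1,v8) [-+-] → (0.631488, 1.60471, -0.9432)–(1.79738, 0.438824, -0.9432)  len=1.6488
  (v3,v2,v6) [++-] → (-0.631488, -1.60471, -0.9432)–(0.631488, -1.60471, -0.9432)  len=1.2630
  (v3,v6,v8) [+--] → (0.631488, -1.60471, -0.9432)–(1.79738, -0.438824, -0.9432)  len=1.6488
  (v3,v8,v9) [+-+] → (1.79738, -0.438824, -0.9432)–(1.965, 0, -0.9432)  len=0.4697
  (v6,v2,v10) [-+-] → (-0.631488, -1.60471, -0.9432)–(-1.79738, -0.438824, -0.9432)  len=1.6488
  (v9,v8,v1) [+-+] → (1.965, 0, -0.9432)–(1.79738, 0.438824, -0.9432)  len=0.4697

Chained into 1 loop(s):
  loop 1: 10 segments, perimeter = 11.0002
Total perimeter = 11.000


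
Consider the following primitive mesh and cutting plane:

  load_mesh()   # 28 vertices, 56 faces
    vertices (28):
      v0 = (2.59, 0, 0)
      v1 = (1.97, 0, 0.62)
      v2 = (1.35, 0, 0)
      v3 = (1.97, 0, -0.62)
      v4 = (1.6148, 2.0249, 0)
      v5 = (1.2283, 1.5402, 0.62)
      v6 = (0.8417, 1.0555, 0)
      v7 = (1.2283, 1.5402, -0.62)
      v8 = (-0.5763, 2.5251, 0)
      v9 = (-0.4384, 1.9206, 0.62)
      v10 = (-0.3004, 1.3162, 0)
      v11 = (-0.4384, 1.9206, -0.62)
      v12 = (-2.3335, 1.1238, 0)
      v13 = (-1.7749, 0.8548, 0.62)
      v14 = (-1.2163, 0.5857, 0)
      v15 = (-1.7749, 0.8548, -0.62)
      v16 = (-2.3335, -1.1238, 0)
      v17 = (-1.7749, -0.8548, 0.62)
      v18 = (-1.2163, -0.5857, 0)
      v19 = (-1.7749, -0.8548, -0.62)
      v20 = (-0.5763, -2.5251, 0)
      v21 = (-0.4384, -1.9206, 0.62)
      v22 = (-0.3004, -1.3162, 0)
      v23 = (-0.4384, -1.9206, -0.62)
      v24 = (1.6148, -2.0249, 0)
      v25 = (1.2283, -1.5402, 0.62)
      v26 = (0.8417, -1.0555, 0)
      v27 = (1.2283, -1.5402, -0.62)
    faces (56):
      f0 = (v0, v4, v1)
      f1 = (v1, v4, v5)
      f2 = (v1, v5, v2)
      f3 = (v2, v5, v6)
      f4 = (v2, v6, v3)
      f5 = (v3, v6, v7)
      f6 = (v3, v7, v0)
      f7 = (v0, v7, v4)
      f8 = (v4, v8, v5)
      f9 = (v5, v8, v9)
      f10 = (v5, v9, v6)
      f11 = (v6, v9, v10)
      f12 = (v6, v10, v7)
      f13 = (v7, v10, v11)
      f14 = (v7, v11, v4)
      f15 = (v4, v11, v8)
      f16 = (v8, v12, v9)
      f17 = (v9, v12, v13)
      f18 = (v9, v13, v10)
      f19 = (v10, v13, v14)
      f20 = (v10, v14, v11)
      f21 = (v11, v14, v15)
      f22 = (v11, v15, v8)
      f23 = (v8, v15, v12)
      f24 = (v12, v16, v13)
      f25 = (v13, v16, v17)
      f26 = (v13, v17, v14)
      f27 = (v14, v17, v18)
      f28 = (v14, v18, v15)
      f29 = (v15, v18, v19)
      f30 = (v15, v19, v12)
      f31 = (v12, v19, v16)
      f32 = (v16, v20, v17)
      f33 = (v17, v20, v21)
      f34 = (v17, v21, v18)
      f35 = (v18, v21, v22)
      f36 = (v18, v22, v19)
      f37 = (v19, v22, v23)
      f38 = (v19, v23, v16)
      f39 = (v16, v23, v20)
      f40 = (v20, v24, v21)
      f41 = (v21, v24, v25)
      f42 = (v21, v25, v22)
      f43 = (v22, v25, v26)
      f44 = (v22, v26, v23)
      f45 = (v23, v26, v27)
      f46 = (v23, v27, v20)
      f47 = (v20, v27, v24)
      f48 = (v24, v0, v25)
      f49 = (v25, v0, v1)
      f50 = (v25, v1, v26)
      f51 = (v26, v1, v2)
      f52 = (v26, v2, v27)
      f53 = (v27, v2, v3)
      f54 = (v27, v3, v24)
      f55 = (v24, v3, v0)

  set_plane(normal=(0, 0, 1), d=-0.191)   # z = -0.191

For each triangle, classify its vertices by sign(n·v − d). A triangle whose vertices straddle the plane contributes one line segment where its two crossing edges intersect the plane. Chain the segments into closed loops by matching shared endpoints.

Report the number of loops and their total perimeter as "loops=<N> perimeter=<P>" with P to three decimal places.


Straddling triangles (28 of 56):
  (v2,v6,v3) [++-] → (1.18929, 0.730338, -0.191)–(1.541, 0, -0.191)  len=0.8106
  (v3,v6,v7) [-+-] → (1.18929, 0.730338, -0.191)–(0.960798, 1.20482, -0.191)  len=0.5266
  (v3,v7,v0) [--+] → (2.17051, 0.474481, -0.191)–(2.399, 0, -0.191)  len=0.5266
  (v0,v7,v4) [+-+] → (2.17051, 0.474481, -0.191)–(1.49573, 1.87558, -0.191)  len=1.5551
  (v6,v10,v7) [++-] → (0.170538, 1.38521, -0.191)–(0.960798, 1.20482, -0.191)  len=0.8106
  (v7,v10,v11) [-+-] → (0.170538, 1.38521, -0.191)–(-0.342913, 1.50239, -0.191)  len=0.5267
  (v7,v11,v4) [--+] → (0.982282, 1.99277, -0.191)–(1.49573, 1.87558, -0.191)  len=0.5267
  (v4,v11,v8) [+-+] → (0.982282, 1.99277, -0.191)–(-0.533818, 2.33888, -0.191)  len=1.5551
  (v10,v14,v11) [++-] → (-0.976657, 0.996935, -0.191)–(-0.342913, 1.50239, -0.191)  len=0.8106
  (v11,v14,v15) [-+-] → (-0.976657, 0.996935, -0.191)–(-1.38838, 0.6686, -0.191)  len=0.5266
  (v11,v15,v8) [--+] → (-0.945546, 2.01054, -0.191)–(-0.533818, 2.33888, -0.191)  len=0.5266
  (v8,v15,v12) [+-+] → (-0.945546, 2.01054, -0.191)–(-2.16142, 1.04093, -0.191)  len=1.5551
  (v14,v18,v15) [++-] → (-1.38838, -0.141933, -0.191)–(-1.38838, 0.6686, -0.191)  len=0.8105
  (v15,v18,v19) [-+-] → (-1.38838, -0.141933, -0.191)–(-1.38838, -0.6686, -0.191)  len=0.5267
  (v15,v19,v12) [--+] → (-2.16142, 0.514264, -0.191)–(-2.16142, 1.04093, -0.191)  len=0.5267
  (v12,v19,v16) [+-+] → (-2.16142, 0.514264, -0.191)–(-2.16142, -1.04093, -0.191)  len=1.5552
  (v18,v22,v19) [++-] → (-0.754641, -1.17406, -0.191)–(-1.38838, -0.6686, -0.191)  len=0.8106
  (v19,v22,v23) [-+-] → (-0.754641, -1.17406, -0.191)–(-0.342913, -1.50239, -0.191)  len=0.5266
  (v19,v23,v16) [--+] → (-1.74969, -1.36927, -0.191)–(-2.16142, -1.04093, -0.191)  len=0.5266
  (v16,v23,v20) [+-+] → (-1.74969, -1.36927, -0.191)–(-0.533818, -2.33888, -0.191)  len=1.5551
  (v22,v26,v23) [++-] → (0.447347, -1.32201, -0.191)–(-0.342913, -1.50239, -0.191)  len=0.8106
  (v23,v26,v27) [-+-] → (0.447347, -1.32201, -0.191)–(0.960798, -1.20482, -0.191)  len=0.5267
  (v23,v27,v20) [--+] → (-0.0203668, -2.22169, -0.191)–(-0.533818, -2.33888, -0.191)  len=0.5267
  (v20,v27,v24) [+-+] → (-0.0203668, -2.22169, -0.191)–(1.49573, -1.87558, -0.191)  len=1.5551
  (v26,v2,v27) [++-] → (1.31251, -0.474481, -0.191)–(0.960798, -1.20482, -0.191)  len=0.8106
  (v27,v2,v3) [-+-] → (1.31251, -0.474481, -0.191)–(1.541, 0, -0.191)  len=0.5266
  (v27,v3,v24) [--+] → (1.72422, -1.4011, -0.191)–(1.49573, -1.87558, -0.191)  len=0.5266
  (v24,v3,v0) [+-+] → (1.72422, -1.4011, -0.191)–(2.399, 0, -0.191)  len=1.5551

Chained into 2 loop(s):
  loop 1: 14 segments, perimeter = 9.3607
  loop 2: 14 segments, perimeter = 14.5724
Total perimeter = 23.933

loops=2 perimeter=23.933


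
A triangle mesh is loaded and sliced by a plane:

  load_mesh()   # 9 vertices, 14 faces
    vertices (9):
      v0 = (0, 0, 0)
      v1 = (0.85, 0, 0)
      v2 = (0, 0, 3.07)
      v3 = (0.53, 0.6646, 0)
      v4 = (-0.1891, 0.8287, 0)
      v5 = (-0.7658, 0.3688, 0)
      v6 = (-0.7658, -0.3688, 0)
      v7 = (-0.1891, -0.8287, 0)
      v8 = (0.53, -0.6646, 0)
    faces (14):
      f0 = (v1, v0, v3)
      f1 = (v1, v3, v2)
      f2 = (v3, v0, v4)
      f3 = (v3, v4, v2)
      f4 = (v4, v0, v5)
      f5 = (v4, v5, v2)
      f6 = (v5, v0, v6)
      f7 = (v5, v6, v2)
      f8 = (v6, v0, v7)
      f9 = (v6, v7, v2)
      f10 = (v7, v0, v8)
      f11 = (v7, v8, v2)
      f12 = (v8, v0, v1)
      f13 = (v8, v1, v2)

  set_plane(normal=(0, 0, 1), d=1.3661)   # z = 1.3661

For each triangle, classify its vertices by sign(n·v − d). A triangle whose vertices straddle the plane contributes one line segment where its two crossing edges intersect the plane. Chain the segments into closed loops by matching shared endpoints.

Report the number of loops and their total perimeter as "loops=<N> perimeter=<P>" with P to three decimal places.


loops=1 perimeter=2.866

Straddling triangles (7 of 14):
  (v1,v3,v2) [--+] → (0.294159, 0.368864, 1.3661)–(0.471764, 0, 1.3661)  len=0.4094
  (v3,v4,v2) [--+] → (-0.104954, 0.459942, 1.3661)–(0.294159, 0.368864, 1.3661)  len=0.4094
  (v4,v5,v2) [--+] → (-0.425031, 0.20469, 1.3661)–(-0.104954, 0.459942, 1.3661)  len=0.4094
  (v5,v6,v2) [--+] → (-0.425031, -0.20469, 1.3661)–(-0.425031, 0.20469, 1.3661)  len=0.4094
  (v6,v7,v2) [--+] → (-0.104954, -0.459942, 1.3661)–(-0.425031, -0.20469, 1.3661)  len=0.4094
  (v7,v8,v2) [--+] → (0.294159, -0.368864, 1.3661)–(-0.104954, -0.459942, 1.3661)  len=0.4094
  (v8,v1,v2) [--+] → (0.471764, 0, 1.3661)–(0.294159, -0.368864, 1.3661)  len=0.4094

Chained into 1 loop(s):
  loop 1: 7 segments, perimeter = 2.8657
Total perimeter = 2.866
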